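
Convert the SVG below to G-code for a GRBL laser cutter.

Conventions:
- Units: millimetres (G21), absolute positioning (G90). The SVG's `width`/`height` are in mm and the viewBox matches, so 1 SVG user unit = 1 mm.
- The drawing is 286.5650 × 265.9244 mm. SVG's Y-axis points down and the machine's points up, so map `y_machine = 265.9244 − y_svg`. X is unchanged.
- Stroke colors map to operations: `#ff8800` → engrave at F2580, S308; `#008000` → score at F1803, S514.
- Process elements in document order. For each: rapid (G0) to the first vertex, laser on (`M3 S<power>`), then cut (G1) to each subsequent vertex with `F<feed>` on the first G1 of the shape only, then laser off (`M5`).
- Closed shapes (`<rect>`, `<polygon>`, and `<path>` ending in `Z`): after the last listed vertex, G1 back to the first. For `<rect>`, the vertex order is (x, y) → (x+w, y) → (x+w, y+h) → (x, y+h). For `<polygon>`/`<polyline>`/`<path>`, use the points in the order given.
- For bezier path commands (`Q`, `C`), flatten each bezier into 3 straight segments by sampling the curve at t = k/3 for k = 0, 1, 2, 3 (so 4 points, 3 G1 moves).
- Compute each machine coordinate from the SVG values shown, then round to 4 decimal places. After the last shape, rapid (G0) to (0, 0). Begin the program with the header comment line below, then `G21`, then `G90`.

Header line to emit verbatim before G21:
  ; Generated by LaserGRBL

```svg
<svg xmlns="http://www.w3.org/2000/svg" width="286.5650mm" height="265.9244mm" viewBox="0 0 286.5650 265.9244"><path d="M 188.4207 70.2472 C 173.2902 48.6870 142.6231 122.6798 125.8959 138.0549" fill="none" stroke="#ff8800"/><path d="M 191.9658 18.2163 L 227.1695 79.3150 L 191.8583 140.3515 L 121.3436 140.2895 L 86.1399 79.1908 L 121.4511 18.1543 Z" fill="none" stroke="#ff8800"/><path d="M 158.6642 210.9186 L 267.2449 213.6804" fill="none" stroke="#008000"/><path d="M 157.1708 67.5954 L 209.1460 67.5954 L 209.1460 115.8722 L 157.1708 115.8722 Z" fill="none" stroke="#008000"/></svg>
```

; Generated by LaserGRBL
G21
G90
G0 X188.4207 Y195.6772
M3 S308
G1 X169.2031 Y191.0964 F2580
G1 X146.1780 Y157.0738
G1 X125.8959 Y127.8695
M5
G0 X191.9658 Y247.7081
M3 S308
G1 X227.1695 Y186.6094 F2580
G1 X191.8583 Y125.5729
G1 X121.3436 Y125.6349
G1 X86.1399 Y186.7336
G1 X121.4511 Y247.7701
G1 X191.9658 Y247.7081
M5
G0 X158.6642 Y55.0058
M3 S514
G1 X267.2449 Y52.2440 F1803
M5
G0 X157.1708 Y198.3290
M3 S514
G1 X209.1460 Y198.3290 F1803
G1 X209.1460 Y150.0522
G1 X157.1708 Y150.0522
G1 X157.1708 Y198.3290
M5
G0 X0.0000 Y0.0000

Since the viewBox matches the mm dimensions, user units are millimetres directly. The only transform is the Y-flip y_m = 265.9244 − y_svg.

Shape 1 is a cubic bezier drawn with `<path>`. Its stroke #ff8800 means engrave at S308, F2580. After flipping Y the toolpath is (188.4207,195.6772) → (169.2031,191.0964) → (146.1780,157.0738) → (125.8959,127.8695).

Shape 2 is a regular polygon drawn with `<path>`. Its stroke #ff8800 means engrave at S308, F2580. After flipping Y the toolpath is (191.9658,247.7081) → (227.1695,186.6094) → (191.8583,125.5729) → (121.3436,125.6349) → (86.1399,186.7336) → (121.4511,247.7701) → (191.9658,247.7081), returning to the start.

Shape 3 is a line segment drawn with `<path>`. Its stroke #008000 means score at S514, F1803. After flipping Y the toolpath is (158.6642,55.0058) → (267.2449,52.2440).

Shape 4 is a rectangle drawn with `<path>`. Its stroke #008000 means score at S514, F1803. After flipping Y the toolpath is (157.1708,198.3290) → (209.1460,198.3290) → (209.1460,150.0522) → (157.1708,150.0522) → (157.1708,198.3290), returning to the start.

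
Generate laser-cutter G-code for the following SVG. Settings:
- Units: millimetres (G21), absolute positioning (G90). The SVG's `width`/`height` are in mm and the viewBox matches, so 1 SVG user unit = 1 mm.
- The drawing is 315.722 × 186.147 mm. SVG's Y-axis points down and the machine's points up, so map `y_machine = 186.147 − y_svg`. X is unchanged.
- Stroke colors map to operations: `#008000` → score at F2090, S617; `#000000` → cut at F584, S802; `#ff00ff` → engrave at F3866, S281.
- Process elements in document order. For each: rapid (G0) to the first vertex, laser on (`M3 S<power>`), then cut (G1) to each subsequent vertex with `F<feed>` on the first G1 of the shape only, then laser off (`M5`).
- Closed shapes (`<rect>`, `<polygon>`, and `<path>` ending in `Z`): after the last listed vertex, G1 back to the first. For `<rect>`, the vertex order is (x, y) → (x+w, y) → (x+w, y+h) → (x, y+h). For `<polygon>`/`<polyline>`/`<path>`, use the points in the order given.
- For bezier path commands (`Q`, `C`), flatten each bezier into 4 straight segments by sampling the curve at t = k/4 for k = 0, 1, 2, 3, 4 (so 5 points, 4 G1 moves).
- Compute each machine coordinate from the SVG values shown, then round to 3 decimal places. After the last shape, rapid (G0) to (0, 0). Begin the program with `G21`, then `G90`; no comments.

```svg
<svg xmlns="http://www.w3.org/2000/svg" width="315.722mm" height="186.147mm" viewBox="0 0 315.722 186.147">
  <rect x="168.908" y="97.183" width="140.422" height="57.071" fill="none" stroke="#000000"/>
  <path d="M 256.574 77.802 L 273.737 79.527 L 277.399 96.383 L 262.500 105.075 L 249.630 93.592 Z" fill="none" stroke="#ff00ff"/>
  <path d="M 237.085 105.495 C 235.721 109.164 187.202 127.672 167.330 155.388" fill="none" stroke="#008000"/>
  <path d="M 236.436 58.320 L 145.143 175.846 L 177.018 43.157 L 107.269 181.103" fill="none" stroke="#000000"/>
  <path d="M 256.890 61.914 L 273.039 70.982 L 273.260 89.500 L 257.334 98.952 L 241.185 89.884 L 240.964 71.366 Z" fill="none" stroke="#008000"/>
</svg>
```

G21
G90
G0 X168.908 Y88.964
M3 S802
G1 X309.330 Y88.964 F584
G1 X309.330 Y31.893
G1 X168.908 Y31.893
G1 X168.908 Y88.964
M5
G0 X256.574 Y108.345
M3 S281
G1 X273.737 Y106.620 F3866
G1 X277.399 Y89.764
G1 X262.500 Y81.072
G1 X249.630 Y92.555
G1 X256.574 Y108.345
M5
G0 X237.085 Y80.652
M3 S617
G1 X228.405 Y75.206 F2090
G1 X209.148 Y64.723
G1 X186.421 Y49.732
G1 X167.330 Y30.759
M5
G0 X236.436 Y127.827
M3 S802
G1 X145.143 Y10.301 F584
G1 X177.018 Y142.990
G1 X107.269 Y5.044
M5
G0 X256.890 Y124.233
M3 S617
G1 X273.039 Y115.165 F2090
G1 X273.260 Y96.647
G1 X257.334 Y87.195
G1 X241.185 Y96.263
G1 X240.964 Y114.781
G1 X256.890 Y124.233
M5
G0 X0.000 Y0.000

1 u = 1 mm; y_m = 186.147 − y.

[1] `<rect>` rectangle, #000000→cut S802 F584: (168.908,88.964) → (309.330,88.964) → (309.330,31.893) → (168.908,31.893) → (168.908,88.964) (closed)

[2] `<path>` regular polygon, #ff00ff→engrave S281 F3866: (256.574,108.345) → (273.737,106.620) → (277.399,89.764) → (262.500,81.072) → (249.630,92.555) → (256.574,108.345) (closed)

[3] `<path>` cubic bezier, #008000→score S617 F2090: (237.085,80.652) → (228.405,75.206) → (209.148,64.723) → (186.421,49.732) → (167.330,30.759)

[4] `<path>` open polyline, #000000→cut S802 F584: (236.436,127.827) → (145.143,10.301) → (177.018,142.990) → (107.269,5.044)

[5] `<path>` regular polygon, #008000→score S617 F2090: (256.890,124.233) → (273.039,115.165) → (273.260,96.647) → (257.334,87.195) → (241.185,96.263) → (240.964,114.781) → (256.890,124.233) (closed)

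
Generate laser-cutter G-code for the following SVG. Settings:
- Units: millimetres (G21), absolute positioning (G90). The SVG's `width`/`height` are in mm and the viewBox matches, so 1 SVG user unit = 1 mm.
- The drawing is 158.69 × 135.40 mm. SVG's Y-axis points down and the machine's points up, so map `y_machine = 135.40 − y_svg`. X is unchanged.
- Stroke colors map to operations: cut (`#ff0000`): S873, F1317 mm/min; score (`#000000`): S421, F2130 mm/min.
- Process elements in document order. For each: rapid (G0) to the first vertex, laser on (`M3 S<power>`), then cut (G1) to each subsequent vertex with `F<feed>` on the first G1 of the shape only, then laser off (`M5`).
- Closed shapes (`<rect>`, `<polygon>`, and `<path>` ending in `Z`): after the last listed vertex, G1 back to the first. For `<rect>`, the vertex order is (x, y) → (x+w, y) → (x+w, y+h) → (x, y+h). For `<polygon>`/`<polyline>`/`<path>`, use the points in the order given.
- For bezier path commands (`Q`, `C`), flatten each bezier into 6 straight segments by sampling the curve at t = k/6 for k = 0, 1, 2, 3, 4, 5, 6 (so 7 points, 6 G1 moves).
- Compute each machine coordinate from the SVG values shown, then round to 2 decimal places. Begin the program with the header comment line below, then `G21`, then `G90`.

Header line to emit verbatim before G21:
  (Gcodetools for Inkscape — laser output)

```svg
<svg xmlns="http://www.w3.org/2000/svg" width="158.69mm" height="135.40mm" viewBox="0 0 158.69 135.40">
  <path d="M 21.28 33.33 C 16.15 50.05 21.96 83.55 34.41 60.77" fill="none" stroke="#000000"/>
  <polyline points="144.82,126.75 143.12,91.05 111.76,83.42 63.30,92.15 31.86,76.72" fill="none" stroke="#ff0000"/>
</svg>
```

(Gcodetools for Inkscape — laser output)
G21
G90
G0 X21.28 Y102.07
M3 S421
G1 X19.61 Y92.65 F2130
G1 X19.64 Y82.46
G1 X21.25 Y73.54
G1 X24.33 Y67.90
G1 X28.76 Y67.59
G1 X34.41 Y74.63
M5
G0 X144.82 Y8.65
M3 S873
G1 X143.12 Y44.35 F1317
G1 X111.76 Y51.98
G1 X63.30 Y43.25
G1 X31.86 Y58.68
M5

viewBox `0 0 158.69 135.40` with mm width/height → 1 unit = 1 mm. Flip: y_m = 135.40 − y_svg.

**Shape 1** — `<path>` cubic bezier, stroke `#000000` → score (S421, F2130). Control points (SVG): P0=(21.28,33.33), P1=(16.15,50.05), P2=(21.96,83.55), P3=(34.41,60.77); sampled at t=k/6. Machine vertices: (21.28,102.07) → (19.61,92.65) → (19.64,82.46) → (21.25,73.54) → (24.33,67.90) → (28.76,67.59) → (34.41,74.63). Open path.

**Shape 2** — `<polyline>` open polyline, stroke `#ff0000` → cut (S873, F1317). Machine vertices: (144.82,8.65) → (143.12,44.35) → (111.76,51.98) → (63.30,43.25) → (31.86,58.68). Open path.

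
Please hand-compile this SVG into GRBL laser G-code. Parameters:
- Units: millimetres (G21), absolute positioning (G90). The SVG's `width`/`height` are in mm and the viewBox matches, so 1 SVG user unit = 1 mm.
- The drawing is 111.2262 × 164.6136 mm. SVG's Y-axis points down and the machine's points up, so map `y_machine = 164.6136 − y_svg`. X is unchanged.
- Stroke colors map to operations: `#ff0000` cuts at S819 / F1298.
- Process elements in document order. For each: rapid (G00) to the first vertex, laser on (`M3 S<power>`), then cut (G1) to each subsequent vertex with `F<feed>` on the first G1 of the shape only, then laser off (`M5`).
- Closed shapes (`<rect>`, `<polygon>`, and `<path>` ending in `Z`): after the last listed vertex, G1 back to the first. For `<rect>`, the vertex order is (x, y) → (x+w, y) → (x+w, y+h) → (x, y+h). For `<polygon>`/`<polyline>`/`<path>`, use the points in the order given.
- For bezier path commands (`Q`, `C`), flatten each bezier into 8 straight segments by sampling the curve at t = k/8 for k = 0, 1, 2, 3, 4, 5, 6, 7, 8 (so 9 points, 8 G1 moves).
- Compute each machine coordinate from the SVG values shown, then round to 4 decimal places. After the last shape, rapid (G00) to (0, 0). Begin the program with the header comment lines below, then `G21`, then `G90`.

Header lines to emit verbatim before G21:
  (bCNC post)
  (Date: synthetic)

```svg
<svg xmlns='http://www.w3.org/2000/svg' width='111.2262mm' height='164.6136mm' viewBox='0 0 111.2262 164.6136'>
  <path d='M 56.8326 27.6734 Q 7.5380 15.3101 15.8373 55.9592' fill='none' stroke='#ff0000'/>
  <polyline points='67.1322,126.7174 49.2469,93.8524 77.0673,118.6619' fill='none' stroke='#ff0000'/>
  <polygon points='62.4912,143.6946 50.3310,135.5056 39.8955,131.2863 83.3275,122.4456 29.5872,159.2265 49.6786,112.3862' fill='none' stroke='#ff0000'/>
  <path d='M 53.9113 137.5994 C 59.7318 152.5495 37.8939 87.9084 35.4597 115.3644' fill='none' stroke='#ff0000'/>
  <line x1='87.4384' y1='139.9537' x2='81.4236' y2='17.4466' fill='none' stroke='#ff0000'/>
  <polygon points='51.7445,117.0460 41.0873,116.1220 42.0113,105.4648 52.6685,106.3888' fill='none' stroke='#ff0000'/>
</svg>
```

1 u = 1 mm; y_m = 164.6136 − y.

[1] `<path>` quadratic bezier, #ff0000→cut S819 F1298: (56.8326,136.9402) → (45.4089,139.2027) → (35.7849,139.8086) → (27.9608,138.7578) → (21.9365,136.0504) → (17.7120,131.6864) → (15.2873,125.6657) → (14.6624,117.9884) → (15.8373,108.6544)

[2] `<polyline>` open polyline, #ff0000→cut S819 F1298: (67.1322,37.8962) → (49.2469,70.7612) → (77.0673,45.9517)

[3] `<polygon>` closed polygon, #ff0000→cut S819 F1298: (62.4912,20.9190) → (50.3310,29.1080) → (39.8955,33.3273) → (83.3275,42.1680) → (29.5872,5.3871) → (49.6786,52.2274) → (62.4912,20.9190) (closed)

[4] `<path>` cubic bezier, #ff0000→cut S819 F1298: (53.9113,27.0142) → (54.8894,24.8034) → (53.8261,28.0423) → (51.2728,34.7190) → (47.7810,42.8214) → (43.9023,50.3376) → (40.1882,55.2556) → (37.1902,55.5635) → (35.4597,49.2492)

[5] `<line>` line segment, #ff0000→cut S819 F1298: (87.4384,24.6599) → (81.4236,147.1670)

[6] `<polygon>` regular polygon, #ff0000→cut S819 F1298: (51.7445,47.5676) → (41.0873,48.4916) → (42.0113,59.1488) → (52.6685,58.2248) → (51.7445,47.5676) (closed)

(bCNC post)
(Date: synthetic)
G21
G90
G00 X56.8326 Y136.9402
M3 S819
G1 X45.4089 Y139.2027 F1298
G1 X35.7849 Y139.8086
G1 X27.9608 Y138.7578
G1 X21.9365 Y136.0504
G1 X17.7120 Y131.6864
G1 X15.2873 Y125.6657
G1 X14.6624 Y117.9884
G1 X15.8373 Y108.6544
M5
G00 X67.1322 Y37.8962
M3 S819
G1 X49.2469 Y70.7612 F1298
G1 X77.0673 Y45.9517
M5
G00 X62.4912 Y20.9190
M3 S819
G1 X50.3310 Y29.1080 F1298
G1 X39.8955 Y33.3273
G1 X83.3275 Y42.1680
G1 X29.5872 Y5.3871
G1 X49.6786 Y52.2274
G1 X62.4912 Y20.9190
M5
G00 X53.9113 Y27.0142
M3 S819
G1 X54.8894 Y24.8034 F1298
G1 X53.8261 Y28.0423
G1 X51.2728 Y34.7190
G1 X47.7810 Y42.8214
G1 X43.9023 Y50.3376
G1 X40.1882 Y55.2556
G1 X37.1902 Y55.5635
G1 X35.4597 Y49.2492
M5
G00 X87.4384 Y24.6599
M3 S819
G1 X81.4236 Y147.1670 F1298
M5
G00 X51.7445 Y47.5676
M3 S819
G1 X41.0873 Y48.4916 F1298
G1 X42.0113 Y59.1488
G1 X52.6685 Y58.2248
G1 X51.7445 Y47.5676
M5
G00 X0.0000 Y0.0000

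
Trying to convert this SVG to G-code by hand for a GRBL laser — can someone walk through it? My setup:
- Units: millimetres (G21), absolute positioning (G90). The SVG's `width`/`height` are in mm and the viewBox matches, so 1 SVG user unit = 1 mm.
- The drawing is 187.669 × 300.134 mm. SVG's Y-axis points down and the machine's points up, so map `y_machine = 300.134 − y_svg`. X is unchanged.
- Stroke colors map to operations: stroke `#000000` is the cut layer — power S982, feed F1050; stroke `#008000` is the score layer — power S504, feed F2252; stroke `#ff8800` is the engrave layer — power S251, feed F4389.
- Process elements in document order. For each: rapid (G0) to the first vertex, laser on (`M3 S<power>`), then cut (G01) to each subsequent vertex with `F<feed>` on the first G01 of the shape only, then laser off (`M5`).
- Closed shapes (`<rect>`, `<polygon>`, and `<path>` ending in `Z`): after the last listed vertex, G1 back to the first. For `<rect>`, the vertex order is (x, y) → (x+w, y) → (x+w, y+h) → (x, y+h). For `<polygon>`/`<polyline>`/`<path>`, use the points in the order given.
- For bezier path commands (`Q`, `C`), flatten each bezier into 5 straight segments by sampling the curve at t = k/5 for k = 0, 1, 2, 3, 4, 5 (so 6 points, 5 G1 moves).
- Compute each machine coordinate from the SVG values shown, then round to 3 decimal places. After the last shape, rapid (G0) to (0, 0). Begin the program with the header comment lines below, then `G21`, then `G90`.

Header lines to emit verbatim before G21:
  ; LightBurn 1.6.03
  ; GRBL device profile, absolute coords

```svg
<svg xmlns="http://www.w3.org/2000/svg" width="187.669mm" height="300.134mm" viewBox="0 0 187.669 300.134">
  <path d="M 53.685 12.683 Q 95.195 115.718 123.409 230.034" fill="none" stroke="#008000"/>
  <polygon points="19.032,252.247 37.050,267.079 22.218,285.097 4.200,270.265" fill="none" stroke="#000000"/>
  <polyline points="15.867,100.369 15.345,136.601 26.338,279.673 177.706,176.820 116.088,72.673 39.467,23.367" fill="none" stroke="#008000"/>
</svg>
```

; LightBurn 1.6.03
; GRBL device profile, absolute coords
G21
G90
G0 X53.685 Y287.451
M3 S504
G01 X69.757 Y245.786 F2252
G01 X84.766 Y203.218
G01 X98.710 Y159.748
G01 X111.592 Y115.375
G01 X123.409 Y70.100
M5
G0 X19.032 Y47.887
M3 S982
G01 X37.050 Y33.055 F1050
G01 X22.218 Y15.037
G01 X4.200 Y29.869
G01 X19.032 Y47.887
M5
G0 X15.867 Y199.765
M3 S504
G01 X15.345 Y163.533 F2252
G01 X26.338 Y20.461
G01 X177.706 Y123.314
G01 X116.088 Y227.461
G01 X39.467 Y276.767
M5
G0 X0.000 Y0.000

1 u = 1 mm; y_m = 300.134 − y.

[1] `<path>` quadratic bezier, #008000→score S504 F2252: (53.685,287.451) → (69.757,245.786) → (84.766,203.218) → (98.710,159.748) → (111.592,115.375) → (123.409,70.100)

[2] `<polygon>` regular polygon, #000000→cut S982 F1050: (19.032,47.887) → (37.050,33.055) → (22.218,15.037) → (4.200,29.869) → (19.032,47.887) (closed)

[3] `<polyline>` open polyline, #008000→score S504 F2252: (15.867,199.765) → (15.345,163.533) → (26.338,20.461) → (177.706,123.314) → (116.088,227.461) → (39.467,276.767)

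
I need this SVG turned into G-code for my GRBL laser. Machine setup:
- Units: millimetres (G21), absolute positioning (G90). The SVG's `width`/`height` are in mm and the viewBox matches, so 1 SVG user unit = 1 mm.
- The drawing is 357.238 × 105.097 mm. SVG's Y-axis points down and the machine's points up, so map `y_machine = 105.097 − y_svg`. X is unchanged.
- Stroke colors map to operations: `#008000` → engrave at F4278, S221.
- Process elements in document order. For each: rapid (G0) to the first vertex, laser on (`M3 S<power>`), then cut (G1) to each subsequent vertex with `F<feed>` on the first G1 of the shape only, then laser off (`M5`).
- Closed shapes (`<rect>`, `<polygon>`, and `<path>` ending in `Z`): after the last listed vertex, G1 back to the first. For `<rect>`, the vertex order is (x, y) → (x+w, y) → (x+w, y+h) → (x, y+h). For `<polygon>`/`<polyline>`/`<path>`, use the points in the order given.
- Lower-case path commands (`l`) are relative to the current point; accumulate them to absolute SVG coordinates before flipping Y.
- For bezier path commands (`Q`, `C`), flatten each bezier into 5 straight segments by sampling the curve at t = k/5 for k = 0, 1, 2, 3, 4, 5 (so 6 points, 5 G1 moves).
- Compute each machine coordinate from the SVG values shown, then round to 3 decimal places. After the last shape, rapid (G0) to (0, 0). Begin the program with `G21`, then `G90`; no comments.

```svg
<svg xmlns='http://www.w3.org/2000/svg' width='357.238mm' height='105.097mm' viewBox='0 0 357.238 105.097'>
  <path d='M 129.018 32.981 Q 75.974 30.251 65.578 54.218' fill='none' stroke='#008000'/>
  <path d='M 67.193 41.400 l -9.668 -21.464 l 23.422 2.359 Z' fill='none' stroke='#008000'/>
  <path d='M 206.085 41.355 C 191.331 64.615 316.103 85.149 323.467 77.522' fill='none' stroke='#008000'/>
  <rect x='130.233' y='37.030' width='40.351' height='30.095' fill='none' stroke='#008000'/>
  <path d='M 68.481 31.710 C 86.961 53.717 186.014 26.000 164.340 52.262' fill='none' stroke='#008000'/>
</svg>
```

G21
G90
G0 X129.018 Y72.116
M3 S221
G1 X109.506 Y72.140 F4278
G1 X93.406 Y70.028
G1 X80.718 Y65.781
G1 X71.442 Y59.398
G1 X65.578 Y50.879
M5
G0 X67.193 Y63.697
M3 S221
G1 X57.525 Y85.161 F4278
G1 X80.947 Y82.802
G1 X67.193 Y63.697
M5
G0 X206.085 Y63.742
M3 S221
G1 X211.920 Y50.317 F4278
G1 X238.909 Y38.766
G1 X274.718 Y30.312
G1 X307.015 Y26.175
G1 X323.467 Y27.575
M5
G0 X130.233 Y68.067
M3 S221
G1 X170.584 Y68.067 F4278
G1 X170.584 Y37.972
G1 X130.233 Y37.972
G1 X130.233 Y68.067
M5
G0 X68.481 Y73.387
M3 S221
G1 X87.627 Y65.320 F4278
G1 X116.449 Y64.209
G1 X145.283 Y65.076
G1 X164.468 Y62.944
G1 X164.340 Y52.835
M5
G0 X0.000 Y0.000

Since the viewBox matches the mm dimensions, user units are millimetres directly. The only transform is the Y-flip y_m = 105.097 − y_svg.

Shape 1 is a quadratic bezier drawn with `<path>`. Its stroke #008000 means engrave at S221, F4278. After flipping Y the toolpath is (129.018,72.116) → (109.506,72.140) → (93.406,70.028) → (80.718,65.781) → (71.442,59.398) → (65.578,50.879).

Shape 2 is a regular polygon drawn with `<path>`. Its stroke #008000 means engrave at S221, F4278. After flipping Y the toolpath is (67.193,63.697) → (57.525,85.161) → (80.947,82.802) → (67.193,63.697), returning to the start.

Shape 3 is a cubic bezier drawn with `<path>`. Its stroke #008000 means engrave at S221, F4278. After flipping Y the toolpath is (206.085,63.742) → (211.920,50.317) → (238.909,38.766) → (274.718,30.312) → (307.015,26.175) → (323.467,27.575).

Shape 4 is a rectangle drawn with `<rect>`. Its stroke #008000 means engrave at S221, F4278. After flipping Y the toolpath is (130.233,68.067) → (170.584,68.067) → (170.584,37.972) → (130.233,37.972) → (130.233,68.067), returning to the start.

Shape 5 is a cubic bezier drawn with `<path>`. Its stroke #008000 means engrave at S221, F4278. After flipping Y the toolpath is (68.481,73.387) → (87.627,65.320) → (116.449,64.209) → (145.283,65.076) → (164.468,62.944) → (164.340,52.835).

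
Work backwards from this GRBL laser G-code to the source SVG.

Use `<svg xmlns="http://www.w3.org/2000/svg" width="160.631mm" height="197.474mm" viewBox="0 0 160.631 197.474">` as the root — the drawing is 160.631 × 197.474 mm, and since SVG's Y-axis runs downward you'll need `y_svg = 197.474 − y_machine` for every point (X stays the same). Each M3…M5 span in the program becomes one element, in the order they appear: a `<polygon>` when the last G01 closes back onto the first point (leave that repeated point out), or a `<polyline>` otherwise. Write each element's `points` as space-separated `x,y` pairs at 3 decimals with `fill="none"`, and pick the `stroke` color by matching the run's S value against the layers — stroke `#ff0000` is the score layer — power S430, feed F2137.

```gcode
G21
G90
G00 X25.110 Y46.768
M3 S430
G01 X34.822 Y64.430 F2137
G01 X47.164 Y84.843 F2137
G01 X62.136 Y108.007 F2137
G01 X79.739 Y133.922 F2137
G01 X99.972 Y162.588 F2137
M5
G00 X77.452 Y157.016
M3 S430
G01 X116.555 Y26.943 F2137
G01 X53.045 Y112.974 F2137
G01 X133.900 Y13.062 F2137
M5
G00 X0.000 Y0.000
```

Each laser-on run becomes one SVG element. Flip Y back into SVG space with y_svg = 197.474 − y_machine. Every run uses S430, so all elements get stroke `#ff0000` (score).

Run 1: The run is open, so emit a `<polyline>` with points (Y-flipped): 25.110,150.706 34.822,133.044 47.164,112.631 62.136,89.467 79.739,63.552 99.972,34.886.

Run 2: The run is open, so emit a `<polyline>` with points (Y-flipped): 77.452,40.458 116.555,170.531 53.045,84.500 133.900,184.412.

<svg xmlns="http://www.w3.org/2000/svg" width="160.631mm" height="197.474mm" viewBox="0 0 160.631 197.474">
  <polyline points="25.110,150.706 34.822,133.044 47.164,112.631 62.136,89.467 79.739,63.552 99.972,34.886" fill="none" stroke="#ff0000"/>
  <polyline points="77.452,40.458 116.555,170.531 53.045,84.500 133.900,184.412" fill="none" stroke="#ff0000"/>
</svg>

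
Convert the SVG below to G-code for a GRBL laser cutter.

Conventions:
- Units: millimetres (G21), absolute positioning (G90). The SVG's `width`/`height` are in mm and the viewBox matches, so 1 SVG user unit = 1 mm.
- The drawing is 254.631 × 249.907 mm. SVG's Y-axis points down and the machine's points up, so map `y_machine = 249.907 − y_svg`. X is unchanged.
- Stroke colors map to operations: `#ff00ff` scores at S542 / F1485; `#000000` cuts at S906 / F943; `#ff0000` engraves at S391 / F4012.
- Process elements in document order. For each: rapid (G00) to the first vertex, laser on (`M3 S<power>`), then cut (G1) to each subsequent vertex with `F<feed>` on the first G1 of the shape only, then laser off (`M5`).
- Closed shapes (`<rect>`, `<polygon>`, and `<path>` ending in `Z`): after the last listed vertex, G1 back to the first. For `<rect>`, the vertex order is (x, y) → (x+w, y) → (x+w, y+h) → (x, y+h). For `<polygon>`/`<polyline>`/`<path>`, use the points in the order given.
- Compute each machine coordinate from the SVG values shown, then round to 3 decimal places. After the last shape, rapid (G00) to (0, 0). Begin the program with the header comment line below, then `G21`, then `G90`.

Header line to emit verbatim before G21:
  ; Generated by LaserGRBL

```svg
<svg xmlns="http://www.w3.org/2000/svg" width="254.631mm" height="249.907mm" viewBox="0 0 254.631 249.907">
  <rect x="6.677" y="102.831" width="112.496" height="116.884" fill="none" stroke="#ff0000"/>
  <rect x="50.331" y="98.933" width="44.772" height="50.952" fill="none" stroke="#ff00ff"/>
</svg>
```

Since the viewBox matches the mm dimensions, user units are millimetres directly. The only transform is the Y-flip y_m = 249.907 − y_svg.

Shape 1 is a rectangle drawn with `<rect>`. Its stroke #ff0000 means engrave at S391, F4012. After flipping Y the toolpath is (6.677,147.076) → (119.173,147.076) → (119.173,30.192) → (6.677,30.192) → (6.677,147.076), returning to the start.

Shape 2 is a rectangle drawn with `<rect>`. Its stroke #ff00ff means score at S542, F1485. After flipping Y the toolpath is (50.331,150.974) → (95.103,150.974) → (95.103,100.022) → (50.331,100.022) → (50.331,150.974), returning to the start.

; Generated by LaserGRBL
G21
G90
G00 X6.677 Y147.076
M3 S391
G1 X119.173 Y147.076 F4012
G1 X119.173 Y30.192
G1 X6.677 Y30.192
G1 X6.677 Y147.076
M5
G00 X50.331 Y150.974
M3 S542
G1 X95.103 Y150.974 F1485
G1 X95.103 Y100.022
G1 X50.331 Y100.022
G1 X50.331 Y150.974
M5
G00 X0.000 Y0.000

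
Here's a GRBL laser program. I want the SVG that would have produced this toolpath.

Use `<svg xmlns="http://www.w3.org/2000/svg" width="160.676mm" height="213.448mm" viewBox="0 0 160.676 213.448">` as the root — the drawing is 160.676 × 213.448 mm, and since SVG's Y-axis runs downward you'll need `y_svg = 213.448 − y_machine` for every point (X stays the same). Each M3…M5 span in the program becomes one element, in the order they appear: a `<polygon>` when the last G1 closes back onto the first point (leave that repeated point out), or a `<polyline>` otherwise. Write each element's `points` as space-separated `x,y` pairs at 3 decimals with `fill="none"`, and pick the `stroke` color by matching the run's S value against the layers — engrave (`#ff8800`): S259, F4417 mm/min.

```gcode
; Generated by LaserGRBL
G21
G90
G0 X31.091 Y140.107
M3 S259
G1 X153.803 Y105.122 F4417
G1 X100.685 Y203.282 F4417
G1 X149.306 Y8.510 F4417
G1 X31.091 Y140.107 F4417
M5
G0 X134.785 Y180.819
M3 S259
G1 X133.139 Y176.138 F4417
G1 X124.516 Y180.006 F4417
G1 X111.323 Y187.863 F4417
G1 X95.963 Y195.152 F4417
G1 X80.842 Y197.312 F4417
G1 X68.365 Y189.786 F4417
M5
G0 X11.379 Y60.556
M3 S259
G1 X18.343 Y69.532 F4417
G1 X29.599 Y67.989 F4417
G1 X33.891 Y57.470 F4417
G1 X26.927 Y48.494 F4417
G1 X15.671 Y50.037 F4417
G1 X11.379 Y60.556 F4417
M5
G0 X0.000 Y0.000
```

Machine Y-up, SVG Y-down with viewBox height 213.448, so y_svg = 213.448 − y_machine; X carries over. Every run uses S259, so all elements get stroke `#ff8800` (engrave).

Run 1: The run returns to its start, so emit a `<polygon>` with points (Y-flipped): 31.091,73.341 153.803,108.326 100.685,10.166 149.306,204.938.

Run 2: The run is open, so emit a `<polyline>` with points (Y-flipped): 134.785,32.629 133.139,37.310 124.516,33.442 111.323,25.585 95.963,18.296 80.842,16.136 68.365,23.662.

Run 3: The run returns to its start, so emit a `<polygon>` with points (Y-flipped): 11.379,152.892 18.343,143.916 29.599,145.459 33.891,155.978 26.927,164.954 15.671,163.411.

<svg xmlns="http://www.w3.org/2000/svg" width="160.676mm" height="213.448mm" viewBox="0 0 160.676 213.448">
  <polygon points="31.091,73.341 153.803,108.326 100.685,10.166 149.306,204.938" fill="none" stroke="#ff8800"/>
  <polyline points="134.785,32.629 133.139,37.310 124.516,33.442 111.323,25.585 95.963,18.296 80.842,16.136 68.365,23.662" fill="none" stroke="#ff8800"/>
  <polygon points="11.379,152.892 18.343,143.916 29.599,145.459 33.891,155.978 26.927,164.954 15.671,163.411" fill="none" stroke="#ff8800"/>
</svg>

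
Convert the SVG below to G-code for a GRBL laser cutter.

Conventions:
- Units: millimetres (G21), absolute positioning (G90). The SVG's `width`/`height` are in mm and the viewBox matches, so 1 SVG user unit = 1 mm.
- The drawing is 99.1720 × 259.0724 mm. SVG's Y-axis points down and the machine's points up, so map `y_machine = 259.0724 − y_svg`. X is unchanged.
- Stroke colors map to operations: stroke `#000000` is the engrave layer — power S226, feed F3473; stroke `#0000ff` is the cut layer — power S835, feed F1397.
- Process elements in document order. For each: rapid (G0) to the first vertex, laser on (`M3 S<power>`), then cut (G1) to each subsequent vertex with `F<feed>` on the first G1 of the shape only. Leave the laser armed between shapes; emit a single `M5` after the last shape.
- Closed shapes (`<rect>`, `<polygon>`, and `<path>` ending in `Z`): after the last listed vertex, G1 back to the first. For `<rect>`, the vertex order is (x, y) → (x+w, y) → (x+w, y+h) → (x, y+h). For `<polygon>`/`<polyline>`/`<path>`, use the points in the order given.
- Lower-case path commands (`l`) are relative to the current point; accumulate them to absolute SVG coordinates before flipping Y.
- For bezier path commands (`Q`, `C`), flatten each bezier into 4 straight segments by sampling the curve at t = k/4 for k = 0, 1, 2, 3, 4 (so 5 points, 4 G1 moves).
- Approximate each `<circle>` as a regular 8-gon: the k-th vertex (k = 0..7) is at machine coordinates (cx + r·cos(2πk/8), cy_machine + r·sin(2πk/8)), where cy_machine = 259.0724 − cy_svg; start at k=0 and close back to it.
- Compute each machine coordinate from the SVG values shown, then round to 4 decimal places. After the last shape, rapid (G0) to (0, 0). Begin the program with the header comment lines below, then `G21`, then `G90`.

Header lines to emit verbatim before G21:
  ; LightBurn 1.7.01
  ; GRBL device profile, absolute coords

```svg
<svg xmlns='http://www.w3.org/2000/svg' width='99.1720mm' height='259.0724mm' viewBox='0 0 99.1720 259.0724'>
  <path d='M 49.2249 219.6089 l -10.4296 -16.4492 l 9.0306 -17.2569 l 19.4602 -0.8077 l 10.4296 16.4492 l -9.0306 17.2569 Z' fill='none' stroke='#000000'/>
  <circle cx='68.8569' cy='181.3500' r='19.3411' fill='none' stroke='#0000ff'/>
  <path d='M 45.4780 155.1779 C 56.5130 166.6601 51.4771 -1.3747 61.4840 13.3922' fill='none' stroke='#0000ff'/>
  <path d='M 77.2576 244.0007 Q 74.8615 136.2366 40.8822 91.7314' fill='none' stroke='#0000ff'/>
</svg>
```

; LightBurn 1.7.01
; GRBL device profile, absolute coords
G21
G90
G0 X49.2249 Y39.4635
M3 S226
G1 X38.7953 Y55.9127 F3473
G1 X47.8259 Y73.1696
G1 X67.2861 Y73.9773
G1 X77.7157 Y57.5281
G1 X68.6851 Y40.2712
G1 X49.2249 Y39.4635
G0 X88.1980 Y77.7224
M3 S835
G1 X82.5331 Y91.3986 F1397
G1 X68.8569 Y97.0635
G1 X55.1807 Y91.3986
G1 X49.5158 Y77.7224
G1 X55.1807 Y64.0462
G1 X68.8569 Y58.3813
G1 X82.5331 Y64.0462
G1 X88.1980 Y77.7224
G0 X45.4780 Y103.8945
M3 S835
G1 X51.2271 Y123.2811 F1397
G1 X53.8665 Y176.0191
G1 X56.3132 Y228.1413
G1 X61.4840 Y245.6802
G0 X77.2576 Y15.0717
M3 S835
G1 X74.0856 Y65.0001 F1397
G1 X66.9657 Y107.0211
G1 X55.8979 Y141.1347
G1 X40.8822 Y167.3410
M5
G0 X0.0000 Y0.0000

viewBox `0 0 99.1720 259.0724` with mm width/height → 1 unit = 1 mm. Flip: y_m = 259.0724 − y_svg.

**Shape 1** — `<path>` regular polygon, stroke `#000000` → engrave (S226, F3473). Machine vertices: (49.2249,39.4635) → (38.7953,55.9127) → (47.8259,73.1696) → (67.2861,73.9773) → (77.7157,57.5281) → (68.6851,40.2712) → (49.2249,39.4635). Closed: final G1 returns to the first vertex.

**Shape 2** — `<circle>` circle, stroke `#0000ff` → cut (S835, F1397). Machine vertices: (88.1980,77.7224) → (82.5331,91.3986) → (68.8569,97.0635) → (55.1807,91.3986) → (49.5158,77.7224) → (55.1807,64.0462) → (68.8569,58.3813) → (82.5331,64.0462) → (88.1980,77.7224). Closed: final G1 returns to the first vertex.

**Shape 3** — `<path>` cubic bezier, stroke `#0000ff` → cut (S835, F1397). Control points (SVG): P0=(45.4780,155.1779), P1=(56.5130,166.6601), P2=(51.4771,-1.3747), P3=(61.4840,13.3922); sampled at t=k/4. Machine vertices: (45.4780,103.8945) → (51.2271,123.2811) → (53.8665,176.0191) → (56.3132,228.1413) → (61.4840,245.6802). Open path.

**Shape 4** — `<path>` quadratic bezier, stroke `#0000ff` → cut (S835, F1397). Control points (SVG): P0=(77.2576,244.0007), P1=(74.8615,136.2366), P2=(40.8822,91.7314); sampled at t=k/4. Machine vertices: (77.2576,15.0717) → (74.0856,65.0001) → (66.9657,107.0211) → (55.8979,141.1347) → (40.8822,167.3410). Open path.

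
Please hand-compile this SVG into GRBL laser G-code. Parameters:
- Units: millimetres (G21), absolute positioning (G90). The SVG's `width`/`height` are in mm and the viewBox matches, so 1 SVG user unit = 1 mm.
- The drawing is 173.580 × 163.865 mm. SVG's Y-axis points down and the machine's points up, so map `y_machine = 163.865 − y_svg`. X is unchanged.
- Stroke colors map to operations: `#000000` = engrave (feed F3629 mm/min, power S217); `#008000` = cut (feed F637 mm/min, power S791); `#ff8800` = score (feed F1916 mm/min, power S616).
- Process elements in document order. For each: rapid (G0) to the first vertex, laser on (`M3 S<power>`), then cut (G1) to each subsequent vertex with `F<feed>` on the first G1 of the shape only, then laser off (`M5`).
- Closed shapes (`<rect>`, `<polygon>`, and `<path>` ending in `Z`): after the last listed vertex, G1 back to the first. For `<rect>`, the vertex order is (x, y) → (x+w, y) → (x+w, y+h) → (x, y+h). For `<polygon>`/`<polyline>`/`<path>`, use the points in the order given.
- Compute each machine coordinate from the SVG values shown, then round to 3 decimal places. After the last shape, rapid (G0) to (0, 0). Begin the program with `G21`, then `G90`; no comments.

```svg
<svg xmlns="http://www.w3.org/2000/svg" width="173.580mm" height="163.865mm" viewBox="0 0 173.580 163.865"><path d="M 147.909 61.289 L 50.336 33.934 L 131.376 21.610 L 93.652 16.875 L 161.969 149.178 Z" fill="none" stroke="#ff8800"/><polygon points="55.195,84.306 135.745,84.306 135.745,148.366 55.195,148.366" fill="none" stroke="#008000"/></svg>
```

viewBox `0 0 173.580 163.865` with mm width/height → 1 unit = 1 mm. Flip: y_m = 163.865 − y_svg.

**Shape 1** — `<path>` closed polygon, stroke `#ff8800` → score (S616, F1916). Machine vertices: (147.909,102.576) → (50.336,129.931) → (131.376,142.255) → (93.652,146.990) → (161.969,14.687) → (147.909,102.576). Closed: final G1 returns to the first vertex.

**Shape 2** — `<polygon>` rectangle, stroke `#008000` → cut (S791, F637). Machine vertices: (55.195,79.559) → (135.745,79.559) → (135.745,15.499) → (55.195,15.499) → (55.195,79.559). Closed: final G1 returns to the first vertex.

G21
G90
G0 X147.909 Y102.576
M3 S616
G1 X50.336 Y129.931 F1916
G1 X131.376 Y142.255
G1 X93.652 Y146.990
G1 X161.969 Y14.687
G1 X147.909 Y102.576
M5
G0 X55.195 Y79.559
M3 S791
G1 X135.745 Y79.559 F637
G1 X135.745 Y15.499
G1 X55.195 Y15.499
G1 X55.195 Y79.559
M5
G0 X0.000 Y0.000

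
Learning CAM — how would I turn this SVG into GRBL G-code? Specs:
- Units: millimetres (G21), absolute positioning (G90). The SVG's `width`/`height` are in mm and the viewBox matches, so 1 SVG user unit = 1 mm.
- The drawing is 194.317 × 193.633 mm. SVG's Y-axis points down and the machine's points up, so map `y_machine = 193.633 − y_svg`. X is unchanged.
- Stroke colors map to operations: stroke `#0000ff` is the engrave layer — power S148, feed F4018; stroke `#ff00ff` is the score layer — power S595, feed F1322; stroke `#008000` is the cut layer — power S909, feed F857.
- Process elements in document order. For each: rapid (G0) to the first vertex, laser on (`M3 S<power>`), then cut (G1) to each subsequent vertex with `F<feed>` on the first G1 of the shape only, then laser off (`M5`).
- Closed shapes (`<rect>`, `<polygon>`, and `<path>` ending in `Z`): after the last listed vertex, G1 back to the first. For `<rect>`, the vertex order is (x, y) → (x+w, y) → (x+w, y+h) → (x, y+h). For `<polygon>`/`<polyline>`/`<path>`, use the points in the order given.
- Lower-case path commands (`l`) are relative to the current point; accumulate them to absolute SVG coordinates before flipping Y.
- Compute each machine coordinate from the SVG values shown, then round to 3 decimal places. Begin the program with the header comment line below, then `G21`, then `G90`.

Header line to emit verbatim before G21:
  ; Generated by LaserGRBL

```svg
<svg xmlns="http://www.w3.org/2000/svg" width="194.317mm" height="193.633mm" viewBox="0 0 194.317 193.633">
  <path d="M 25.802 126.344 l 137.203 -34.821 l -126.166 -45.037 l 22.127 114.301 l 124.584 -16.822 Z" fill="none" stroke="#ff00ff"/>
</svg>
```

Since the viewBox matches the mm dimensions, user units are millimetres directly. The only transform is the Y-flip y_m = 193.633 − y_svg.

Shape 1 is a closed polygon drawn with `<path>`. Its stroke #ff00ff means score at S595, F1322. After flipping Y the toolpath is (25.802,67.289) → (163.005,102.110) → (36.839,147.147) → (58.966,32.846) → (183.550,49.668) → (25.802,67.289), returning to the start.

; Generated by LaserGRBL
G21
G90
G0 X25.802 Y67.289
M3 S595
G1 X163.005 Y102.110 F1322
G1 X36.839 Y147.147
G1 X58.966 Y32.846
G1 X183.550 Y49.668
G1 X25.802 Y67.289
M5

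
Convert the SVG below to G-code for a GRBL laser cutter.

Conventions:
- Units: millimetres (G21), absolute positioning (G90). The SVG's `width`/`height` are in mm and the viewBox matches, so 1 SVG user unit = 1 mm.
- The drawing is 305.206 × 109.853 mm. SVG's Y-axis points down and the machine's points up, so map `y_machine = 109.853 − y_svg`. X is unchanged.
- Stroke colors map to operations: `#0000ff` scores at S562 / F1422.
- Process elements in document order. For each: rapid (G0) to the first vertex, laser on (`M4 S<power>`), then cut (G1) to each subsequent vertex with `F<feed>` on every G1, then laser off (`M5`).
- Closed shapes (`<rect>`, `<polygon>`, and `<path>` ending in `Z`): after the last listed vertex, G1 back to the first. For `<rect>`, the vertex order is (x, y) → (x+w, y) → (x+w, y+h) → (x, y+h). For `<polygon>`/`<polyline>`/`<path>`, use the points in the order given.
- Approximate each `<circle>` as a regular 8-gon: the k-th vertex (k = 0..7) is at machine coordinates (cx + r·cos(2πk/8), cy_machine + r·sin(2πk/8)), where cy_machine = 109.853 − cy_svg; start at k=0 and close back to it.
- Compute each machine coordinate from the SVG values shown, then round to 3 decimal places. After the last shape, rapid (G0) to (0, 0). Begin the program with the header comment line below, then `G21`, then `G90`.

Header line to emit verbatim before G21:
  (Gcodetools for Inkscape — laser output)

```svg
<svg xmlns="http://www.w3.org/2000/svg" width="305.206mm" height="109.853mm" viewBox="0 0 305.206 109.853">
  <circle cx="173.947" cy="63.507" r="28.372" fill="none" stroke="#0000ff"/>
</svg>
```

(Gcodetools for Inkscape — laser output)
G21
G90
G0 X202.319 Y46.346
M4 S562
G1 X194.009 Y66.408 F1422
G1 X173.947 Y74.718 F1422
G1 X153.885 Y66.408 F1422
G1 X145.575 Y46.346 F1422
G1 X153.885 Y26.284 F1422
G1 X173.947 Y17.974 F1422
G1 X194.009 Y26.284 F1422
G1 X202.319 Y46.346 F1422
M5
G0 X0.000 Y0.000

viewBox `0 0 305.206 109.853` with mm width/height → 1 unit = 1 mm. Flip: y_m = 109.853 − y_svg.

**Shape 1** — `<circle>` circle, stroke `#0000ff` → score (S562, F1422). Machine vertices: (202.319,46.346) → (194.009,66.408) → (173.947,74.718) → (153.885,66.408) → (145.575,46.346) → (153.885,26.284) → (173.947,17.974) → (194.009,26.284) → (202.319,46.346). Closed: final G1 returns to the first vertex.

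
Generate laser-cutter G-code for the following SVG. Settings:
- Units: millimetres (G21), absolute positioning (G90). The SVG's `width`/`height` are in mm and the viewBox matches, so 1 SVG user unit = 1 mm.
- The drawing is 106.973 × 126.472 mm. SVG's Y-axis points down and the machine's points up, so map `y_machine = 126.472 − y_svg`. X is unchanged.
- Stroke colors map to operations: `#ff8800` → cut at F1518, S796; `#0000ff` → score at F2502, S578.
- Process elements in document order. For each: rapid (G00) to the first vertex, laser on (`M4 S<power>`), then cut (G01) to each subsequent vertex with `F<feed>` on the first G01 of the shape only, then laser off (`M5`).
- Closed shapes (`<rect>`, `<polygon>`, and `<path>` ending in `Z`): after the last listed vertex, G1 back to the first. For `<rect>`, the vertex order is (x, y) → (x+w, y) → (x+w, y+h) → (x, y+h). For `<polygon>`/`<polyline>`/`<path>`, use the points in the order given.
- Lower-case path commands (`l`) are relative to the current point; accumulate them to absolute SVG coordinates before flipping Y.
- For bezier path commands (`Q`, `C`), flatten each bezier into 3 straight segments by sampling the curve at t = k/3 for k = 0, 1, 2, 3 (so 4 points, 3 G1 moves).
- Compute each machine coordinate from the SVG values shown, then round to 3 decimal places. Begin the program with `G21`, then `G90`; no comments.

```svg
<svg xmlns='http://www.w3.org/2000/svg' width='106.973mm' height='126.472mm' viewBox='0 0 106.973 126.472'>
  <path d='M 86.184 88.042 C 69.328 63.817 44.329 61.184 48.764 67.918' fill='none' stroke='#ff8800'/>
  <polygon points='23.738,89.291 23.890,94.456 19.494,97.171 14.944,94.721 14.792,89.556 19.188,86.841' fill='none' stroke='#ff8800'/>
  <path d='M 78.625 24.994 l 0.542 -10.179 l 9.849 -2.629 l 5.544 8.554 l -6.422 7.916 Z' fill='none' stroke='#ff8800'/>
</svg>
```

viewBox `0 0 106.973 126.472` with mm width/height → 1 unit = 1 mm. Flip: y_m = 126.472 − y_svg.

**Shape 1** — `<path>` cubic bezier, stroke `#ff8800` → cut (S796, F1518). Control points (SVG): P0=(86.184,88.042), P1=(69.328,63.817), P2=(44.329,61.184), P3=(48.764,67.918); sampled at t=k/3. Machine vertices: (86.184,38.430) → (68.005,55.910) → (52.749,61.713) → (48.764,58.554). Open path.

**Shape 2** — `<polygon>` regular polygon, stroke `#ff8800` → cut (S796, F1518). Machine vertices: (23.738,37.181) → (23.890,32.016) → (19.494,29.301) → (14.944,31.751) → (14.792,36.916) → (19.188,39.631) → (23.738,37.181). Closed: final G1 returns to the first vertex.

**Shape 3** — `<path>` regular polygon, stroke `#ff8800` → cut (S796, F1518). Machine vertices: (78.625,101.478) → (79.167,111.657) → (89.016,114.286) → (94.560,105.732) → (88.138,97.816) → (78.625,101.478). Closed: final G1 returns to the first vertex.

G21
G90
G00 X86.184 Y38.430
M4 S796
G01 X68.005 Y55.910 F1518
G01 X52.749 Y61.713
G01 X48.764 Y58.554
M5
G00 X23.738 Y37.181
M4 S796
G01 X23.890 Y32.016 F1518
G01 X19.494 Y29.301
G01 X14.944 Y31.751
G01 X14.792 Y36.916
G01 X19.188 Y39.631
G01 X23.738 Y37.181
M5
G00 X78.625 Y101.478
M4 S796
G01 X79.167 Y111.657 F1518
G01 X89.016 Y114.286
G01 X94.560 Y105.732
G01 X88.138 Y97.816
G01 X78.625 Y101.478
M5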